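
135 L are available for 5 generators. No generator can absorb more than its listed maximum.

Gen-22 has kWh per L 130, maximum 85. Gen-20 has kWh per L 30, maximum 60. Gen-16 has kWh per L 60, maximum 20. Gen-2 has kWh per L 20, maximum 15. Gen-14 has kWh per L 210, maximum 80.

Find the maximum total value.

Highest kWh per L first: Gen-14 210 > Gen-22 130 > Gen-16 60 > Gen-20 30 > Gen-2 20.
Give Gen-14 80 to hit its cap of 80 → 55 left.
Gen-22: +55 (room for 85) → 55. Pool exhausted.
Total = 130×55 + 210×80 = 23950.

23950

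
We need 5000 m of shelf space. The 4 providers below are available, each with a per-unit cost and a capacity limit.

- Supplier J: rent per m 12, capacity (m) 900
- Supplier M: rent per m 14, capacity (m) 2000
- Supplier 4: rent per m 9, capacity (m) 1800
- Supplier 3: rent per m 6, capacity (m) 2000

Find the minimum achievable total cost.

Cheapest first:
Supplier 3 (6): use full 2000 ; 3000 m to go.
Supplier 4 at 9: take all 1800 m ; 1200 still needed.
Take 900 from Supplier J at 12 ; need 300 more.
Supplier M at 14: take 300 of its 2000 ; requirement met.
Cost = 2000×6 + 1800×9 + 900×12 + 300×14 = 43200.

43200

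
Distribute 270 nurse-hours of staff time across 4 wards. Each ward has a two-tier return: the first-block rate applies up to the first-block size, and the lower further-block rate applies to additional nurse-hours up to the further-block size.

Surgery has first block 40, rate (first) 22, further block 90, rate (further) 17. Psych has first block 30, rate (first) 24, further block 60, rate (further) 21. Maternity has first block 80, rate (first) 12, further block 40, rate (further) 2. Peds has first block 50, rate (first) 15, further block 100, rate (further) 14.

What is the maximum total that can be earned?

5140

Rank every tier by rate: Psych/T1 24 > Surgery/T1 22 > Psych/T2 21 > Surgery/T2 17 > Peds/T1 15 > Peds/T2 14 > Maternity/T1 12 > Maternity/T2 2.
Psych T1 at 24: fill all 30 → 240 left.
Surgery/T1 (22): +40 → 200 left.
Psych T2 at 21: fill all 60 → 140 left.
Fill Surgery T2 block (90 at 17) → 50 left.
Fill Peds T1 block (50 at 15) → 0 left.
Total = 24×30 + 22×40 + 21×60 + 17×90 + 15×50 = 5140.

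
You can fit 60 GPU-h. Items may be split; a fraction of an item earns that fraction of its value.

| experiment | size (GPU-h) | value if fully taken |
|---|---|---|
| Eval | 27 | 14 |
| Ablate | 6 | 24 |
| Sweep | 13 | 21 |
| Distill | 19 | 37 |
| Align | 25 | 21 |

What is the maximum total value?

Sort by value density: Ablate 24/6≈4, Distill 37/19≈1.95, Sweep 21/13≈1.62, Align 21/25≈0.84, Eval 14/27≈0.519.
All 6 GPU-h of Ablate fit (value 24) → 54 remain.
Take all of Distill (19 GPU-h, value 37) → 35 GPU-h left.
Take all of Sweep (13 GPU-h, value 21) → 22 GPU-h left.
22 GPU-h left: a 22/25 share of Align gives 21×22/25 = 18.48.
Total value = 100.48.

100.48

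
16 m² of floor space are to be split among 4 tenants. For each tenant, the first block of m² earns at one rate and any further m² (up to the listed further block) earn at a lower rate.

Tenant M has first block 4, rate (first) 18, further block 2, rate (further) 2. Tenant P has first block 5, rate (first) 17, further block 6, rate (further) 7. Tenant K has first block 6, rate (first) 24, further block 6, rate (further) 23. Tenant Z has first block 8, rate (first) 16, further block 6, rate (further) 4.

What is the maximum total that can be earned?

354

Rank every tier by rate: Tenant K/tier1 24 > Tenant K/tier2 23 > Tenant M/tier1 18 > Tenant P/tier1 17 > Tenant Z/tier1 16 > Tenant P/tier2 7 > Tenant Z/tier2 4 > Tenant M/tier2 2.
Tenant K/tier1 (24): +6 — 10 left.
Tenant K tier2 at 23: fill all 6 — 4 left.
Tenant M tier1 at 18: fill all 4 — 0 left.
Total = 24×6 + 23×6 + 18×4 = 354.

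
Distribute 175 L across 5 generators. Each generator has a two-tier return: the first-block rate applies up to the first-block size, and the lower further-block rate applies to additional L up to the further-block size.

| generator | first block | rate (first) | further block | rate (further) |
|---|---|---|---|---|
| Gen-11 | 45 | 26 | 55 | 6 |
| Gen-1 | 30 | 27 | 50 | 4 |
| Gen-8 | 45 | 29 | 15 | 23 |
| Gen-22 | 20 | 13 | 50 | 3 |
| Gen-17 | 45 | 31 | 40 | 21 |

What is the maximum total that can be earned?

Treat each block as its own option and order by rate: Gen-17/tier1 31 > Gen-8/tier1 29 > Gen-1/tier1 27 > Gen-11/tier1 26 > Gen-8/tier2 23 > Gen-17/tier2 21 > Gen-22/tier1 13 > Gen-11/tier2 6 > Gen-1/tier2 4 > Gen-22/tier2 3.
Gen-17 tier1 at 31: fill all 45 → 130 left.
Gen-8/tier1 (29): +45 → 85 left.
Fill Gen-1 tier1 block (30 at 27) → 55 left.
Gen-11/tier1 (26): +45 → 10 left.
Gen-8 tier2 at 23: only 10 left, fill 10.
Total = 31×45 + 29×45 + 27×30 + 26×45 + 23×10 = 4910.

4910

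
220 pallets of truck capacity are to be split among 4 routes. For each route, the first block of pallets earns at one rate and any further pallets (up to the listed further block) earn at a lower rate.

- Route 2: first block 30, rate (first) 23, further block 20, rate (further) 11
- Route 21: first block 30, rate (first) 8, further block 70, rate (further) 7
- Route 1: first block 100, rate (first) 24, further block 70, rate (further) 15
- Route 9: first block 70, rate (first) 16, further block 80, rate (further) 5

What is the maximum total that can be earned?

4510

Order all 8 blocks by rate: Route 1/T1 24 > Route 2/T1 23 > Route 9/T1 16 > Route 1/T2 15 > Route 2/T2 11 > Route 21/T1 8 > Route 21/T2 7 > Route 9/T2 5.
Fill Route 1 T1 block (100 at 24) — 120 left.
Fill Route 2 T1 block (30 at 23) — 90 left.
Route 9 T1 at 16: fill all 70 — 20 left.
20 remain; put them into Route 1 T2 at 15.
Total = 24×100 + 23×30 + 16×70 + 15×20 = 4510.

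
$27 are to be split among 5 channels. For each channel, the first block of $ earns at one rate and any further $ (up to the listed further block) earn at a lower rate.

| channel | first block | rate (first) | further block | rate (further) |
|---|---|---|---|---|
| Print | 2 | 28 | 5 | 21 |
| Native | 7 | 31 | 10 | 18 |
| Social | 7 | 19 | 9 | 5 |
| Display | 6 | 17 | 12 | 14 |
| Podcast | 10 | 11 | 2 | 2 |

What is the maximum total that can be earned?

Treat each block as its own option and order by rate: Native/tier1 31 > Print/tier1 28 > Print/tier2 21 > Social/tier1 19 > Native/tier2 18 > Display/tier1 17 > Display/tier2 14 > Podcast/tier1 11 > Social/tier2 5 > Podcast/tier2 2.
Fill Native tier1 block (7 at 31) — 20 left.
Print/tier1 (28): +2 — 18 left.
Print/tier2 (21): +5 — 13 left.
Social tier1 at 19: fill all 7 — 6 left.
Native/tier2: +6 of 10 at 18; pool empty.
Total = 31×7 + 28×2 + 21×5 + 19×7 + 18×6 = 619.

619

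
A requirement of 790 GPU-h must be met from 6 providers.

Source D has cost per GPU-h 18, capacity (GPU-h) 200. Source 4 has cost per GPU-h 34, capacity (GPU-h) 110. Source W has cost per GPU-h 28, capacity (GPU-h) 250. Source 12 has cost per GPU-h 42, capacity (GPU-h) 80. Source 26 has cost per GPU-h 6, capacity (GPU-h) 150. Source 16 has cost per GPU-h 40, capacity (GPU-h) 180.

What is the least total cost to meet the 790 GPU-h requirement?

18440

Use providers in increasing cost order.
Take 150 from Source 26 at 6 — need 640 more.
Take 200 from Source D at 18 — need 440 more.
Take 250 from Source W at 28 — need 190 more.
Source 4 (34): use full 110 — 80 GPU-h to go.
Source 16 at 40: take 80 of its 180 — requirement met.
Source 12: unused.
Cost = 150×6 + 200×18 + 250×28 + 110×34 + 80×40 = 18440.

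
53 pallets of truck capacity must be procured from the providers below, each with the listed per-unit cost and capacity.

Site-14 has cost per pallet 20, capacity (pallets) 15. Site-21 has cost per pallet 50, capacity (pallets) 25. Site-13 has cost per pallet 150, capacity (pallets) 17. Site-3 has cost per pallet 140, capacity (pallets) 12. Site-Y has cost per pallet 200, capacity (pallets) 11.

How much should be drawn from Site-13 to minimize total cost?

Fill from the cheapest provider first.
Take 15 from Site-14 at 20 — need 38 more.
Take 25 from Site-21 at 50 — need 13 more.
Take 12 from Site-3 at 140 — need 1 more.
Take 1 from Site-13 at 150 to finish.
Site-Y: unused.

1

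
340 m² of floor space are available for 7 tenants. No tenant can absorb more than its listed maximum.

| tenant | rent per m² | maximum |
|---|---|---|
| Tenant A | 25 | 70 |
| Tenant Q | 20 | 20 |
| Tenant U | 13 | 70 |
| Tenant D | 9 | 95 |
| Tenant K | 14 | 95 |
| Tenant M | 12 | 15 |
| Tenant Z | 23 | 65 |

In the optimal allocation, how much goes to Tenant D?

Rank by rent per m²: Tenant A 25 > Tenant Z 23 > Tenant Q 20 > Tenant K 14 > Tenant U 13 > Tenant M 12 > Tenant D 9.
Give Tenant A 70 to hit its cap of 70 — 270 left.
Tenant Z: +65 to 65 (cap) — 205 left.
Tenant Q: +20 to 20 (cap) — 185 left.
Give Tenant K 95 to hit its cap of 95 — 90 left.
Tenant U takes 70 to reach its cap of 70 — 20 left.
Tenant M takes 15 to reach its cap of 15 — 5 left.
Tenant D: +5 (room for 95) → 5. Pool exhausted.

5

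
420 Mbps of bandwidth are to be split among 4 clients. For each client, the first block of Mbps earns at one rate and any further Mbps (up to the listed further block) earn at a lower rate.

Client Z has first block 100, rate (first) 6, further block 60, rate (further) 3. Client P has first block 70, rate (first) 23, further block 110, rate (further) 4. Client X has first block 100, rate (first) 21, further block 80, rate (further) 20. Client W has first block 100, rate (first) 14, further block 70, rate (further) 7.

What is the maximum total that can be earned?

7200

Treat each block as its own option and order by rate: Client P/first 23 > Client X/first 21 > Client X/second 20 > Client W/first 14 > Client W/second 7 > Client Z/first 6 > Client P/second 4 > Client Z/second 3.
Fill Client P first block (70 at 23) ; 350 left.
Client X first at 21: fill all 100 ; 250 left.
Fill Client X second block (80 at 20) ; 170 left.
Client W/first (14): +100 ; 70 left.
Client W second at 7: fill all 70 ; 0 left.
Total = 23×70 + 21×100 + 20×80 + 14×100 + 7×70 = 7200.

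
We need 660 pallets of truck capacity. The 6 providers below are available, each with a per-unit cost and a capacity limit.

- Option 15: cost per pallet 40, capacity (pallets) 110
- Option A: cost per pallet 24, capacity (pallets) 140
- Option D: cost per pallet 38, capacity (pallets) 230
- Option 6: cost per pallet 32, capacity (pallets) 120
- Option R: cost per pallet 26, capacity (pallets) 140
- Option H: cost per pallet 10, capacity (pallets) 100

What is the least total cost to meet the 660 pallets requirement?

17920

Cheapest first:
Option H (10): use full 100 ; 560 pallets to go.
Option A (24): use full 140 ; 420 pallets to go.
Take 140 from Option R at 26 ; need 280 more.
Option 6 (32): use full 120 ; 160 pallets to go.
Option D at 38: take 160 of its 230 ; requirement met.
Option 15: unused.
Cost = 100×10 + 140×24 + 140×26 + 120×32 + 160×38 = 17920.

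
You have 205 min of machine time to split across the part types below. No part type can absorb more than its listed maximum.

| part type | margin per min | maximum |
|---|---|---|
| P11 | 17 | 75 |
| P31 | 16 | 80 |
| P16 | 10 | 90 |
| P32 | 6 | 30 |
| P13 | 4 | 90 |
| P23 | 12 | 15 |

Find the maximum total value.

3085

Order the part types by margin per min: P11 17 > P31 16 > P23 12 > P16 10 > P32 6 > P13 4.
Give P11 75 to hit its cap of 75 — 130 left.
P31 takes 80 to reach its cap of 80 — 50 left.
Give P23 15 to hit its cap of 15 — 35 left.
Only 35 left; P16 takes them to reach 35.
Total = 17×75 + 16×80 + 10×35 + 12×15 = 3085.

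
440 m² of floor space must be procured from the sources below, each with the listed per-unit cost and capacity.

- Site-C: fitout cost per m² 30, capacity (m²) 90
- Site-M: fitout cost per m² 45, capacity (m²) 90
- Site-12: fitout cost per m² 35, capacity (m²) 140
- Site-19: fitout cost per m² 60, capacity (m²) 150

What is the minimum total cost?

Cheapest first:
Site-C (30): use full 90 ; 350 m² to go.
Take 140 from Site-12 at 35 ; need 210 more.
Site-M (45): use full 90 ; 120 m² to go.
Site-19 (60): take the remaining 120 ; done.
Cost = 90×30 + 140×35 + 90×45 + 120×60 = 18850.

18850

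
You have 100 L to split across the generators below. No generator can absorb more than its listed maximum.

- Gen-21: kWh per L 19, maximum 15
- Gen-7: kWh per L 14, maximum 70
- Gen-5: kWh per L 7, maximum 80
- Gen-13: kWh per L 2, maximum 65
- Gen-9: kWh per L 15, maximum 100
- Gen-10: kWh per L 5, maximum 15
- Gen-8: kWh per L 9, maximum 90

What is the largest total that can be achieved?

Rank by kWh per L: Gen-21 19 > Gen-9 15 > Gen-7 14 > Gen-8 9 > Gen-5 7 > Gen-10 5 > Gen-13 2.
Gen-21 takes 15 to reach its cap of 15 — 85 left.
Gen-9 has room for 100 but only 85 remain, so it gets 85.
Total = 19×15 + 15×85 = 1560.

1560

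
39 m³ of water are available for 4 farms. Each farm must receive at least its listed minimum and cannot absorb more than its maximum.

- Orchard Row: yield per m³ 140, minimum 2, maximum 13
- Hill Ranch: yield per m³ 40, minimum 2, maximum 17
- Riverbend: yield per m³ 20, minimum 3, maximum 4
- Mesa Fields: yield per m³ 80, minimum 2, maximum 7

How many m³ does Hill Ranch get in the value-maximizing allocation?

Meeting every minimum uses 2+2+3+2 = 9 m³, leaving 30.
Order the farms by yield per m³: Orchard Row 140 > Mesa Fields 80 > Hill Ranch 40 > Riverbend 20.
Orchard Row takes 11 more to reach its cap of 13 ; 19 left.
Give Mesa Fields 5 more to hit its cap of 7 ; 14 left.
Only 14 left; Hill Ranch takes them to reach 16.

16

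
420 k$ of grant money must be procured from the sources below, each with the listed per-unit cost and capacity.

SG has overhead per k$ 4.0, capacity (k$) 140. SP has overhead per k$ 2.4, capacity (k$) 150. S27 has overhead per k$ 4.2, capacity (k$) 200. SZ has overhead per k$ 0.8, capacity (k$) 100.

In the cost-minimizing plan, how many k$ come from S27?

Fill from the cheapest source first.
SZ (0.8): use full 100 ; 320 k$ to go.
SP (2.4): use full 150 ; 170 k$ to go.
SG at 4.0: take all 140 k$ ; 30 still needed.
S27 (4.2): take the remaining 30 ; done.

30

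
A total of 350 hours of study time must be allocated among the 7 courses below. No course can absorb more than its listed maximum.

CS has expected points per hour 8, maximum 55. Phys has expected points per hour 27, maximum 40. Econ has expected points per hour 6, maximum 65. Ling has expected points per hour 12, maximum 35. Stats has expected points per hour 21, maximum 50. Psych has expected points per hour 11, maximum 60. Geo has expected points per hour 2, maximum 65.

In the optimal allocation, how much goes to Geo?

Order the courses by expected points per hour: Phys 27 > Stats 21 > Ling 12 > Psych 11 > CS 8 > Econ 6 > Geo 2.
Phys takes 40 to reach its cap of 40 — 310 left.
Stats takes 50 to reach its cap of 50 — 260 left.
Give Ling 35 to hit its cap of 35 — 225 left.
Psych: +60 to 60 (cap) — 165 left.
Give CS 55 to hit its cap of 55 — 110 left.
Econ takes 65 to reach its cap of 65 — 45 left.
Geo has room for 65 but only 45 remain, so it gets 45.

45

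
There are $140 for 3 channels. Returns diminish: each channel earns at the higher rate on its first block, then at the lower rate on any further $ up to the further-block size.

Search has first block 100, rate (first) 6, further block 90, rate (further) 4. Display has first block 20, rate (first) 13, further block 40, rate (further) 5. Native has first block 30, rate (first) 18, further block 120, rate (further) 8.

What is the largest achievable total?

Order all 6 blocks by rate: Native/first 18 > Display/first 13 > Native/second 8 > Search/first 6 > Display/second 5 > Search/second 4.
Native first at 18: fill all 30 → 110 left.
Fill Display first block (20 at 13) → 90 left.
90 remain; put them into Native second at 8.
Total = 18×30 + 13×20 + 8×90 = 1520.

1520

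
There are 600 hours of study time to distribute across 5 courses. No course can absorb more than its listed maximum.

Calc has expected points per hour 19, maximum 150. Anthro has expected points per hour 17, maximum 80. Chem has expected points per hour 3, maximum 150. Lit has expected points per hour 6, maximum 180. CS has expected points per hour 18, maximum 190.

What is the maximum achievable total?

8710

Rank by expected points per hour: Calc 19 > CS 18 > Anthro 17 > Lit 6 > Chem 3.
Calc: +150 to 150 (cap) — 450 left.
CS takes 190 to reach its cap of 190 — 260 left.
Anthro: +80 to 80 (cap) — 180 left.
Give Lit 180 to hit its cap of 180 — 0 left.
Total = 19×150 + 17×80 + 6×180 + 18×190 = 8710.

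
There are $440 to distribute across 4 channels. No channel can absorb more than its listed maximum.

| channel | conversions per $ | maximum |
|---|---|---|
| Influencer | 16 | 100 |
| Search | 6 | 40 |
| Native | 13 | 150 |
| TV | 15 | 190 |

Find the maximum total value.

Rank by conversions per $: Influencer 16 > TV 15 > Native 13 > Search 6.
Give Influencer 100 to hit its cap of 100 — 340 left.
TV takes 190 to reach its cap of 190 — 150 left.
Native takes 150 to reach its cap of 150 — 0 left.
Total = 16×100 + 13×150 + 15×190 = 6400.

6400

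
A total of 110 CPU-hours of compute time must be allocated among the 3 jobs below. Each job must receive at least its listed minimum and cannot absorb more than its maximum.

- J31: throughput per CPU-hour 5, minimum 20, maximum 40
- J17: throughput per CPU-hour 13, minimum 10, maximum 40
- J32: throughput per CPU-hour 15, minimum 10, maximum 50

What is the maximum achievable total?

Meeting every minimum uses 20+10+10 = 40 CPU-hours, leaving 70.
Order the jobs by throughput per CPU-hour: J32 15 > J17 13 > J31 5.
J32: +40 to 50 (cap) → 30 left.
J17: +30 to 40 (cap) → 0 left.
Total = 5×20 + 13×40 + 15×50 = 1370.

1370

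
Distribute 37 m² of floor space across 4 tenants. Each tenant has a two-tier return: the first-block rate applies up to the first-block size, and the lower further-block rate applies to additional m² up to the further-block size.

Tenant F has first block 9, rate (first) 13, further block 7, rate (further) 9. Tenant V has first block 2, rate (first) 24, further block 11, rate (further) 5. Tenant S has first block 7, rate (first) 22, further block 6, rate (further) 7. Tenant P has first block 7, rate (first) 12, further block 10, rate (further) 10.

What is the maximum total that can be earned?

Rank every tier by rate: Tenant V/tier1 24 > Tenant S/tier1 22 > Tenant F/tier1 13 > Tenant P/tier1 12 > Tenant P/tier2 10 > Tenant F/tier2 9 > Tenant S/tier2 7 > Tenant V/tier2 5.
Fill Tenant V tier1 block (2 at 24) — 35 left.
Fill Tenant S tier1 block (7 at 22) — 28 left.
Tenant F tier1 at 13: fill all 9 — 19 left.
Fill Tenant P tier1 block (7 at 12) — 12 left.
Tenant P/tier2 (10): +10 — 2 left.
2 remain; put them into Tenant F tier2 at 9.
Total = 24×2 + 22×7 + 13×9 + 12×7 + 10×10 + 9×2 = 521.

521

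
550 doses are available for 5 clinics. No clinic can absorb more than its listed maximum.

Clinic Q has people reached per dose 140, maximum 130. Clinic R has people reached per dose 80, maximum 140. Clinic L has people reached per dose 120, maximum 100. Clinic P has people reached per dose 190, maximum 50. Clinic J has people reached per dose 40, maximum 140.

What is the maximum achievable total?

56100

Rank by people reached per dose: Clinic P 190 > Clinic Q 140 > Clinic L 120 > Clinic R 80 > Clinic J 40.
Clinic P: +50 to 50 (cap) — 500 left.
Clinic Q takes 130 to reach its cap of 130 — 370 left.
Clinic L: +100 to 100 (cap) — 270 left.
Give Clinic R 140 to hit its cap of 140 — 130 left.
Only 130 left; Clinic J takes them to reach 130.
Total = 140×130 + 80×140 + 120×100 + 190×50 + 40×130 = 56100.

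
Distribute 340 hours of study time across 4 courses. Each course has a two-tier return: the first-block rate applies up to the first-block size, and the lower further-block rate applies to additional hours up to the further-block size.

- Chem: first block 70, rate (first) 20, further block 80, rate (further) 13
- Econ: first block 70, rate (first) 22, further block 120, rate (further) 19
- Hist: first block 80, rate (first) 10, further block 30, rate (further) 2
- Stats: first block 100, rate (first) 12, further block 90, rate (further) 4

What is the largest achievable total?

Treat each block as its own option and order by rate: Econ/first 22 > Chem/first 20 > Econ/second 19 > Chem/second 13 > Stats/first 12 > Hist/first 10 > Stats/second 4 > Hist/second 2.
Econ/first (22): +70 ; 270 left.
Fill Chem first block (70 at 20) ; 200 left.
Econ/second (19): +120 ; 80 left.
Chem/second (13): +80 ; 0 left.
Total = 22×70 + 20×70 + 19×120 + 13×80 = 6260.

6260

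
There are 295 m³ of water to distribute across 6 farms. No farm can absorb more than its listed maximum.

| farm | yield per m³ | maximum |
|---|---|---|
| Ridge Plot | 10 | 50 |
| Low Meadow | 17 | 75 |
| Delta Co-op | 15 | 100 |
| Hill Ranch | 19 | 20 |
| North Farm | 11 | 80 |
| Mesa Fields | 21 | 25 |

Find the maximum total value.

4505

Order the farms by yield per m³: Mesa Fields 21 > Hill Ranch 19 > Low Meadow 17 > Delta Co-op 15 > North Farm 11 > Ridge Plot 10.
Give Mesa Fields 25 to hit its cap of 25 → 270 left.
Hill Ranch takes 20 to reach its cap of 20 → 250 left.
Give Low Meadow 75 to hit its cap of 75 → 175 left.
Delta Co-op: +100 to 100 (cap) → 75 left.
Only 75 left; North Farm takes them to reach 75.
Total = 17×75 + 15×100 + 19×20 + 11×75 + 21×25 = 4505.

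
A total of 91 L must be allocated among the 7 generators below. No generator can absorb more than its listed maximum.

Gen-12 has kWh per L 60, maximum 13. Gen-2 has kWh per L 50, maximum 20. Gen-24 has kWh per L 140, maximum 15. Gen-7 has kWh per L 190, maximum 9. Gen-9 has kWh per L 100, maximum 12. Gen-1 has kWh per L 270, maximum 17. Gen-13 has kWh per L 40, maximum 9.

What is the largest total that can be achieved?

Rank by kWh per L: Gen-1 270 > Gen-7 190 > Gen-24 140 > Gen-9 100 > Gen-12 60 > Gen-2 50 > Gen-13 40.
Gen-1: +17 to 17 (cap) → 74 left.
Gen-7: +9 to 9 (cap) → 65 left.
Gen-24: +15 to 15 (cap) → 50 left.
Gen-9: +12 to 12 (cap) → 38 left.
Gen-12: +13 to 13 (cap) → 25 left.
Give Gen-2 20 to hit its cap of 20 → 5 left.
Only 5 left; Gen-13 takes them to reach 5.
Total = 60×13 + 50×20 + 140×15 + 190×9 + 100×12 + 270×17 + 40×5 = 11580.

11580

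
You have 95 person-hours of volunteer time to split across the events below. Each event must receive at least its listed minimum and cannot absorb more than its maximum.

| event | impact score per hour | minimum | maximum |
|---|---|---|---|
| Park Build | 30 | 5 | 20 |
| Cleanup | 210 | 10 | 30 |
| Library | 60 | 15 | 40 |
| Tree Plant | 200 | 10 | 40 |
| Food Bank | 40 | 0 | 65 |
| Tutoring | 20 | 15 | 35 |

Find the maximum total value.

13650

Meeting every minimum uses 5+10+15+10+0+15 = 55 person-hours, leaving 40.
Rank by impact score per hour: Cleanup 210 > Tree Plant 200 > Library 60 > Food Bank 40 > Park Build 30 > Tutoring 20.
Cleanup takes 20 more to reach its cap of 30 — 20 left.
Tree Plant has room for 30 more but only 20 remain, so it gets 30.
Total = 30×5 + 210×30 + 60×15 + 200×30 + 20×15 = 13650.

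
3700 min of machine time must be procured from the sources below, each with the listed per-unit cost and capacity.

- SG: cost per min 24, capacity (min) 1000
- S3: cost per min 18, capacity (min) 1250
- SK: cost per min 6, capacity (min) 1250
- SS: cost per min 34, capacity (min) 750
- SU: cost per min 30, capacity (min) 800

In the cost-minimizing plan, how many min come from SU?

Use sources in increasing cost order.
Take 1250 from SK at 6 → need 2450 more.
Take 1250 from S3 at 18 → need 1200 more.
SG (24): use full 1000 → 200 min to go.
SU at 30: take 200 of its 800 → requirement met.
SS: unused.

200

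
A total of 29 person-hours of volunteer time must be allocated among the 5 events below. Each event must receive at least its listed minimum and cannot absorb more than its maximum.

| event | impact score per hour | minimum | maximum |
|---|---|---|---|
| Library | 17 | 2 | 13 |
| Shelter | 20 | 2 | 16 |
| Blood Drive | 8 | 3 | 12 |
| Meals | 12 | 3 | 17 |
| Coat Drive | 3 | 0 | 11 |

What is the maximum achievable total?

Meeting every minimum uses 2+2+3+3+0 = 10 person-hours, leaving 19.
Highest impact score per hour first: Shelter 20 > Library 17 > Meals 12 > Blood Drive 8 > Coat Drive 3.
Shelter takes 14 more to reach its cap of 16 ; 5 left.
Library: +5 (room for 11) → 7. Pool exhausted.
Total = 17×7 + 20×16 + 8×3 + 12×3 = 499.

499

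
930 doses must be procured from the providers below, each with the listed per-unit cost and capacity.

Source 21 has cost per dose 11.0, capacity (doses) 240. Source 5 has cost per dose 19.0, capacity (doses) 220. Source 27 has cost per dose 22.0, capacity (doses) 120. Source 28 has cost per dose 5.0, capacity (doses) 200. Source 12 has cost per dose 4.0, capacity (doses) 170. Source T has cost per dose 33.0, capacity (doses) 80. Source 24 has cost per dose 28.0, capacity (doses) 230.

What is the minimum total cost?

Use providers in increasing cost order.
Source 12 (4.0): use full 170 ; 760 doses to go.
Take 200 from Source 28 at 5.0 ; need 560 more.
Source 21 (11.0): use full 240 ; 320 doses to go.
Take 220 from Source 5 at 19.0 ; need 100 more.
Take 100 from Source 27 at 22.0 to finish.
Source 24, Source T: unused.
Cost = 170×4.0 + 200×5.0 + 240×11.0 + 220×19.0 + 100×22.0 = 10700.

10700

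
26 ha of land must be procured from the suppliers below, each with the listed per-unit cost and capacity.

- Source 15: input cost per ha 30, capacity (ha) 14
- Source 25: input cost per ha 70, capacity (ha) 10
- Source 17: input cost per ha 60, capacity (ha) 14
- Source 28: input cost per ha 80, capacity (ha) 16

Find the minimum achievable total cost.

Cheapest first:
Source 15 at 30: take all 14 ha → 12 still needed.
Source 17 at 60: take 12 of its 14 → requirement met.
Source 25, Source 28: unused.
Cost = 14×30 + 12×60 = 1140.

1140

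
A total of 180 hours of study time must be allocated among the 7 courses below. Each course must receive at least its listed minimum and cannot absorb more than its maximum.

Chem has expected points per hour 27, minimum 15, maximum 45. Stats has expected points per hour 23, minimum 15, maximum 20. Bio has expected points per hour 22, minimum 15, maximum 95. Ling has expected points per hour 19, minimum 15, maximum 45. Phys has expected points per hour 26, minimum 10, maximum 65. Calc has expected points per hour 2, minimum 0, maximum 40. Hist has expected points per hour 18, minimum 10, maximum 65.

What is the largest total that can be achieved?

Meeting every minimum uses 15+15+15+15+10+0+10 = 80 hours, leaving 100.
Order the courses by expected points per hour: Chem 27 > Phys 26 > Stats 23 > Bio 22 > Ling 19 > Hist 18 > Calc 2.
Chem takes 30 more to reach its cap of 45 ; 70 left.
Give Phys 55 more to hit its cap of 65 ; 15 left.
Stats: +5 to 20 (cap) ; 10 left.
Bio has room for 80 more but only 10 remain, so it gets 25.
Total = 27×45 + 23×20 + 22×25 + 19×15 + 26×65 + 18×10 = 4380.

4380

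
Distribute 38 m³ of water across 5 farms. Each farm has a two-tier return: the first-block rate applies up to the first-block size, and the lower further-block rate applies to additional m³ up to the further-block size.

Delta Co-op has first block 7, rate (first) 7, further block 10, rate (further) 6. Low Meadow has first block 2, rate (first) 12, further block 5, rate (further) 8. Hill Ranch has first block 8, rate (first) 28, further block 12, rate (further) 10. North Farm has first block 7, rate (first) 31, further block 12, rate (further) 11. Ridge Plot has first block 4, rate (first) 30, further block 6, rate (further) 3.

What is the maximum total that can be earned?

767

Rank every tier by rate: North Farm/first 31 > Ridge Plot/first 30 > Hill Ranch/first 28 > Low Meadow/first 12 > North Farm/second 11 > Hill Ranch/second 10 > Low Meadow/second 8 > Delta Co-op/first 7 > Delta Co-op/second 6 > Ridge Plot/second 3.
North Farm/first (31): +7 → 31 left.
Fill Ridge Plot first block (4 at 30) → 27 left.
Fill Hill Ranch first block (8 at 28) → 19 left.
Low Meadow/first (12): +2 → 17 left.
North Farm/second (11): +12 → 5 left.
Hill Ranch second at 10: only 5 left, fill 5.
Total = 31×7 + 30×4 + 28×8 + 12×2 + 11×12 + 10×5 = 767.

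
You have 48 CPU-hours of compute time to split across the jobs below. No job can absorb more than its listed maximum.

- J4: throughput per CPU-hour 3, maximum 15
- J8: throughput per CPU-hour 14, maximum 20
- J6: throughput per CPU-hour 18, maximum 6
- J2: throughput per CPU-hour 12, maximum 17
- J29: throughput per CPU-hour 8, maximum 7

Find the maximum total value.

Rank by throughput per CPU-hour: J6 18 > J8 14 > J2 12 > J29 8 > J4 3.
J6 takes 6 to reach its cap of 6 → 42 left.
J8 takes 20 to reach its cap of 20 → 22 left.
J2: +17 to 17 (cap) → 5 left.
J29: +5 (room for 7) → 5. Pool exhausted.
Total = 14×20 + 18×6 + 12×17 + 8×5 = 632.

632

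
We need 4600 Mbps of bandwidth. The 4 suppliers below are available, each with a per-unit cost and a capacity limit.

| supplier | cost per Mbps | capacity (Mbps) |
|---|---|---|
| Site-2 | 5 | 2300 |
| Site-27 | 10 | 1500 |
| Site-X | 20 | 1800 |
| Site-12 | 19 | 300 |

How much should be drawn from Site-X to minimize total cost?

500

Fill from the cheapest supplier first.
Take 2300 from Site-2 at 5 → need 2300 more.
Take 1500 from Site-27 at 10 → need 800 more.
Site-12 at 19: take all 300 Mbps → 500 still needed.
Take 500 from Site-X at 20 to finish.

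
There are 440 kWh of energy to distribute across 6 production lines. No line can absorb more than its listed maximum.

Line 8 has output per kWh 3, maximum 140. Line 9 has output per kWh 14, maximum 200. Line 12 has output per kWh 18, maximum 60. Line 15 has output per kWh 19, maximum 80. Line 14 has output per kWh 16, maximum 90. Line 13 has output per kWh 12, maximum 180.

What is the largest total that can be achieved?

6960

Highest output per kWh first: Line 15 19 > Line 12 18 > Line 14 16 > Line 9 14 > Line 13 12 > Line 8 3.
Line 15: +80 to 80 (cap) → 360 left.
Line 12 takes 60 to reach its cap of 60 → 300 left.
Give Line 14 90 to hit its cap of 90 → 210 left.
Line 9 takes 200 to reach its cap of 200 → 10 left.
Line 13: +10 (room for 180) → 10. Pool exhausted.
Total = 14×200 + 18×60 + 19×80 + 16×90 + 12×10 = 6960.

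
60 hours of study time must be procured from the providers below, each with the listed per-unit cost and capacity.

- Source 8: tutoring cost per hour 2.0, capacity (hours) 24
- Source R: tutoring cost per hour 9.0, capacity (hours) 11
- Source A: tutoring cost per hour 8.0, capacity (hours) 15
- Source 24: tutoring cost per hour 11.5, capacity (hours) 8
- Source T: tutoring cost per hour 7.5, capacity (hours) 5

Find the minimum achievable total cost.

Fill from the cheapest provider first.
Take 24 from Source 8 at 2.0 — need 36 more.
Source T (7.5): use full 5 — 31 hours to go.
Take 15 from Source A at 8.0 — need 16 more.
Take 11 from Source R at 9.0 — need 5 more.
Source 24 at 11.5: take 5 of its 8 — requirement met.
Cost = 24×2.0 + 5×7.5 + 15×8.0 + 11×9.0 + 5×11.5 = 362.

362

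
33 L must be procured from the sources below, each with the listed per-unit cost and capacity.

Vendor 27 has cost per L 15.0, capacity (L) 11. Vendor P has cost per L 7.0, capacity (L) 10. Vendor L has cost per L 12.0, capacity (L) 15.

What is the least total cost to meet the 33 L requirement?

370

Use sources in increasing cost order.
Vendor P (7.0): use full 10 → 23 L to go.
Vendor L (12.0): use full 15 → 8 L to go.
Take 8 from Vendor 27 at 15.0 to finish.
Cost = 10×7.0 + 15×12.0 + 8×15.0 = 370.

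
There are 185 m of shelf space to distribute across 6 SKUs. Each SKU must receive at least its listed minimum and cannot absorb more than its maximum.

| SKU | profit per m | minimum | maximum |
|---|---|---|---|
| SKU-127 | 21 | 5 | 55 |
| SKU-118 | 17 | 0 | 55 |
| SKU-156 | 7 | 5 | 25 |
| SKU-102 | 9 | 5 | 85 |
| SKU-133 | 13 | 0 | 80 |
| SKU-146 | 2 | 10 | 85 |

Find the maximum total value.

2905

Meeting every minimum uses 5+0+5+5+0+10 = 25 m, leaving 160.
Rank by profit per m: SKU-127 21 > SKU-118 17 > SKU-133 13 > SKU-102 9 > SKU-156 7 > SKU-146 2.
SKU-127: +50 to 55 (cap) — 110 left.
Give SKU-118 55 more to hit its cap of 55 — 55 left.
SKU-133 has room for 80 more but only 55 remain, so it gets 55.
Total = 21×55 + 17×55 + 7×5 + 9×5 + 13×55 + 2×10 = 2905.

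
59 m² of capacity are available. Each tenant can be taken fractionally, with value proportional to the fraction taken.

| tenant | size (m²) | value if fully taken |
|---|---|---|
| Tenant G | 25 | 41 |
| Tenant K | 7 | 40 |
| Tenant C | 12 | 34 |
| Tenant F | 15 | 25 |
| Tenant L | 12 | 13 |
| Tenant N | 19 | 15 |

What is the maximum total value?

Best value per unit of size first: Tenant K 40/7≈5.71, Tenant C 34/12≈2.83, Tenant F 25/15≈1.67, Tenant G 41/25≈1.64, Tenant L 13/12≈1.08, Tenant N 15/19≈0.789.
Take all of Tenant K (7 m², value 40) — 52 m² left.
Take all of Tenant C (12 m², value 34) — 40 m² left.
Take all of Tenant F (15 m², value 25) — 25 m² left.
Tenant G: take in full, 25 m² for value 41 — 0 left.
Total value = 140.

140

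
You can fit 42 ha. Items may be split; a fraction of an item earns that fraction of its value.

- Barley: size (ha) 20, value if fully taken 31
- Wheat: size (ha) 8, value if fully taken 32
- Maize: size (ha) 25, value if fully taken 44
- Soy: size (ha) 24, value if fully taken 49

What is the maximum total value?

Sort by value density: Wheat 32/8≈4, Soy 49/24≈2.04, Maize 44/25≈1.76, Barley 31/20≈1.55.
Take all of Wheat (8 ha, value 32) → 34 ha left.
Take all of Soy (24 ha, value 49) → 10 ha left.
Fill the last 10 ha with part of Maize: 10/25 of it earns 17.6.
Total value = 98.6.

98.6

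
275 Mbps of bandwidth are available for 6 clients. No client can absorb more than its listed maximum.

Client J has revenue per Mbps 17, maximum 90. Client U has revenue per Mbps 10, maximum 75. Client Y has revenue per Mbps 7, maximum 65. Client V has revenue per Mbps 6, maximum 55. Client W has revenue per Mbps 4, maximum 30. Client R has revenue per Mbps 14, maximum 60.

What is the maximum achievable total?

Order the clients by revenue per Mbps: Client J 17 > Client R 14 > Client U 10 > Client Y 7 > Client V 6 > Client W 4.
Client J takes 90 to reach its cap of 90 — 185 left.
Give Client R 60 to hit its cap of 60 — 125 left.
Client U takes 75 to reach its cap of 75 — 50 left.
Client Y has room for 65 but only 50 remain, so it gets 50.
Total = 17×90 + 10×75 + 7×50 + 14×60 = 3470.

3470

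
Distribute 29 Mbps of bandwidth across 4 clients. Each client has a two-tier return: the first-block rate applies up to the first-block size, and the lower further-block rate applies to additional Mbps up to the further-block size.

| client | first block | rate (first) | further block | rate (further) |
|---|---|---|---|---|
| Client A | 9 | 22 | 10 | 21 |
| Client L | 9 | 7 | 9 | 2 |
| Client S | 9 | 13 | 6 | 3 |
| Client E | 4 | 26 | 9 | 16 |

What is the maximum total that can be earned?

Treat each block as its own option and order by rate: Client E/first 26 > Client A/first 22 > Client A/second 21 > Client E/second 16 > Client S/first 13 > Client L/first 7 > Client S/second 3 > Client L/second 2.
Fill Client E first block (4 at 26) ; 25 left.
Fill Client A first block (9 at 22) ; 16 left.
Client A second at 21: fill all 10 ; 6 left.
Client E second at 16: only 6 left, fill 6.
Total = 26×4 + 22×9 + 21×10 + 16×6 = 608.

608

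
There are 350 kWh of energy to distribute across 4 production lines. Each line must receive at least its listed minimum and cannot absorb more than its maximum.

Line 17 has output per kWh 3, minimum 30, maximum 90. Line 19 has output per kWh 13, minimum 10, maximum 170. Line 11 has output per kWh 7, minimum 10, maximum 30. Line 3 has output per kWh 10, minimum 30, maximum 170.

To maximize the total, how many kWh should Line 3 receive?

Meeting every minimum uses 30+10+10+30 = 80 kWh, leaving 270.
Rank by output per kWh: Line 19 13 > Line 3 10 > Line 11 7 > Line 17 3.
Give Line 19 160 more to hit its cap of 170 — 110 left.
Line 3: +110 (room for 140) → 140. Pool exhausted.

140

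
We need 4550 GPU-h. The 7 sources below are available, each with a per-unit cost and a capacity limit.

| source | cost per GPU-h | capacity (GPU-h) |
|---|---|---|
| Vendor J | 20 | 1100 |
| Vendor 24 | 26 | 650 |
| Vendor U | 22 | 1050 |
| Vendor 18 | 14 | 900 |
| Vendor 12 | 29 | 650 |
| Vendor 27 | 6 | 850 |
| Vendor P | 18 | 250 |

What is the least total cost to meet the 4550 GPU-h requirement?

Fill from the cheapest source first.
Vendor 27 at 6: take all 850 GPU-h ; 3700 still needed.
Vendor 18 (14): use full 900 ; 2800 GPU-h to go.
Take 250 from Vendor P at 18 ; need 2550 more.
Vendor J (20): use full 1100 ; 1450 GPU-h to go.
Vendor U at 22: take all 1050 GPU-h ; 400 still needed.
Take 400 from Vendor 24 at 26 to finish.
Vendor 12: unused.
Cost = 850×6 + 900×14 + 250×18 + 1100×20 + 1050×22 + 400×26 = 77700.

77700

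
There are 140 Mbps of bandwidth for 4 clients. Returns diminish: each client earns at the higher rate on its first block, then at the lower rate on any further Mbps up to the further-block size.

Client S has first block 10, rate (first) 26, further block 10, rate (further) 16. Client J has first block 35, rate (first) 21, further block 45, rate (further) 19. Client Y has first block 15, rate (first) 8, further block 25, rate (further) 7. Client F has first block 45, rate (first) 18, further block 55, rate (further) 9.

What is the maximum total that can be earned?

2740

Rank every tier by rate: Client S/first 26 > Client J/first 21 > Client J/second 19 > Client F/first 18 > Client S/second 16 > Client F/second 9 > Client Y/first 8 > Client Y/second 7.
Client S first at 26: fill all 10 → 130 left.
Fill Client J first block (35 at 21) → 95 left.
Fill Client J second block (45 at 19) → 50 left.
Client F first at 18: fill all 45 → 5 left.
Client S/second: +5 of 10 at 16; pool empty.
Total = 26×10 + 21×35 + 19×45 + 18×45 + 16×5 = 2740.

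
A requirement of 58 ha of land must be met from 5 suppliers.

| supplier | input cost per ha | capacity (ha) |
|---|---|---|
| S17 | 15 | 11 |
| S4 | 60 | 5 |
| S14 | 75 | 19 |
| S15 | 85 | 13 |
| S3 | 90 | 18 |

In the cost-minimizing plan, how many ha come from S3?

10

Cheapest first:
S17 at 15: take all 11 ha ; 47 still needed.
S4 (60): use full 5 ; 42 ha to go.
S14 (75): use full 19 ; 23 ha to go.
Take 13 from S15 at 85 ; need 10 more.
Take 10 from S3 at 90 to finish.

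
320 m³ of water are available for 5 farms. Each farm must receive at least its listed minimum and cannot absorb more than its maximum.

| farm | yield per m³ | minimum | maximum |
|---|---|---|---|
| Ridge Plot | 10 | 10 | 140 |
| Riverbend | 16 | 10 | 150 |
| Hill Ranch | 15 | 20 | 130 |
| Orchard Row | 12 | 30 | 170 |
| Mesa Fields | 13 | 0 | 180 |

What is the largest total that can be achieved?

Meeting every minimum uses 10+10+20+30+0 = 70 m³, leaving 250.
Highest yield per m³ first: Riverbend 16 > Hill Ranch 15 > Mesa Fields 13 > Orchard Row 12 > Ridge Plot 10.
Riverbend takes 140 more to reach its cap of 150 ; 110 left.
Hill Ranch takes 110 more to reach its cap of 130 ; 0 left.
Total = 10×10 + 16×150 + 15×130 + 12×30 = 4810.

4810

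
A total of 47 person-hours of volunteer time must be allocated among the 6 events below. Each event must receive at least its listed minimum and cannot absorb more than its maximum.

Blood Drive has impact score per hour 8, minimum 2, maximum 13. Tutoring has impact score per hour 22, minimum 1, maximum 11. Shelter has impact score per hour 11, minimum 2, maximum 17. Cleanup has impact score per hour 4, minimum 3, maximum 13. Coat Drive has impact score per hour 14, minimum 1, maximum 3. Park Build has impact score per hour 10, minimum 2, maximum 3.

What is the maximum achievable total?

593

Meeting every minimum uses 2+1+2+3+1+2 = 11 person-hours, leaving 36.
Rank by impact score per hour: Tutoring 22 > Coat Drive 14 > Shelter 11 > Park Build 10 > Blood Drive 8 > Cleanup 4.
Tutoring: +10 to 11 (cap) ; 26 left.
Give Coat Drive 2 more to hit its cap of 3 ; 24 left.
Shelter takes 15 more to reach its cap of 17 ; 9 left.
Park Build takes 1 more to reach its cap of 3 ; 8 left.
Only 8 left; Blood Drive takes them to reach 10.
Total = 8×10 + 22×11 + 11×17 + 4×3 + 14×3 + 10×3 = 593.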